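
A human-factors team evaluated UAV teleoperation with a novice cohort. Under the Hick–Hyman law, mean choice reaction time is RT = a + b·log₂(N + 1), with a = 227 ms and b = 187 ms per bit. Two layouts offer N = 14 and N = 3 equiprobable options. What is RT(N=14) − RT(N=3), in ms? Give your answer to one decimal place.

RT(14) = 227 + 187·log₂(15) = 227 + 187·3.9069 = 957.5903 ms.
RT(3) = 227 + 187·log₂(4) = 227 + 187·2.0000 = 601.0000 ms.
Difference = 957.5903 − 601.0000 = 356.5903 ≈ 356.6 ms.

356.6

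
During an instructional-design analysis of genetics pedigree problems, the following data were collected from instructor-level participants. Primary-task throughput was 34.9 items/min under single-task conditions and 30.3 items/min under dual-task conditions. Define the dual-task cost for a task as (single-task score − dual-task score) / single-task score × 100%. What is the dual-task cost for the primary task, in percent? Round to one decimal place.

Cost = (34.9 − 30.3) / 34.9 × 100%
     = 4.6000 / 34.9 × 100% = 13.1805%.
≈ 13.2%.

13.2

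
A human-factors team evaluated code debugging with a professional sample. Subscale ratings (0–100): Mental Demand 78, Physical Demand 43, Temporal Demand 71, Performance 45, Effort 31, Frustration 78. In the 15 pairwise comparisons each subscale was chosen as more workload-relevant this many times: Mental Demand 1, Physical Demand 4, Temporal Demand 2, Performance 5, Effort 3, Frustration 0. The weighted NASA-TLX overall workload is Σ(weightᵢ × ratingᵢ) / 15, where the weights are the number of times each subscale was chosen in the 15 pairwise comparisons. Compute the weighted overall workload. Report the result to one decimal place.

47.3

The tallies are the weights (they sum to 15).
Weighted sum = 1·78 + 4·43 + 2·71 + 5·45 + 3·31 + 0·78
            = 78 + 172 + 142 + 225 + 93 + 0 = 710.
Overall workload = 710 / 15 = 47.3333 ≈ 47.3.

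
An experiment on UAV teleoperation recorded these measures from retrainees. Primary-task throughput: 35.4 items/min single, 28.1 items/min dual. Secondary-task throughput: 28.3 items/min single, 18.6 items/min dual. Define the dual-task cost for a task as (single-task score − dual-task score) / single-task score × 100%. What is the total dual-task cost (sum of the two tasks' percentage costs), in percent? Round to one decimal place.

54.9

Primary cost = (35.4 − 28.1) / 35.4 × 100% = 20.6215%.
Secondary cost = (28.3 − 18.6) / 28.3 × 100% = 34.2756%.
Total = 20.6215% + 34.2756% = 54.8971% ≈ 54.9%.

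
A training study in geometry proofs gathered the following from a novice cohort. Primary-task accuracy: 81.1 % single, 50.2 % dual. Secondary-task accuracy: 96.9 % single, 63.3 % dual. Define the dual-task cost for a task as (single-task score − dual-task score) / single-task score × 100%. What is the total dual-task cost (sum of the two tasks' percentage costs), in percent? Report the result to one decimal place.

Primary cost = (81.1 − 50.2) / 81.1 × 100% = 38.1011%.
Secondary cost = (96.9 − 63.3) / 96.9 × 100% = 34.6749%.
Total = 38.1011% + 34.6749% = 72.7760% ≈ 72.8%.

72.8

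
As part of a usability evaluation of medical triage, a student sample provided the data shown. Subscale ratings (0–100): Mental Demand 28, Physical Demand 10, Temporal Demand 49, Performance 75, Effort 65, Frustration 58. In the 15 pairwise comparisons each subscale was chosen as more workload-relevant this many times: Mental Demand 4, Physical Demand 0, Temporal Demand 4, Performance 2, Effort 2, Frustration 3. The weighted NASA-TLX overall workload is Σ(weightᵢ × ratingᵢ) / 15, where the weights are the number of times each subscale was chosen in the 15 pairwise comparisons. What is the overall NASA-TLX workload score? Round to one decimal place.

The tallies are the weights (they sum to 15).
Weighted sum = 4·28 + 0·10 + 4·49 + 2·75 + 2·65 + 3·58
            = 112 + 0 + 196 + 150 + 130 + 174 = 762.
Overall workload = 762 / 15 = 50.8000 ≈ 50.8.

50.8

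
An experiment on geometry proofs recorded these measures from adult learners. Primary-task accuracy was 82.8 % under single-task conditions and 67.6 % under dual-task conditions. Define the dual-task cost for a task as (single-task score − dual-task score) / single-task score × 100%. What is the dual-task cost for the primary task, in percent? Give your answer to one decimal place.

18.4

Cost = (82.8 − 67.6) / 82.8 × 100%
     = 15.2000 / 82.8 × 100% = 18.3575%.
≈ 18.4%.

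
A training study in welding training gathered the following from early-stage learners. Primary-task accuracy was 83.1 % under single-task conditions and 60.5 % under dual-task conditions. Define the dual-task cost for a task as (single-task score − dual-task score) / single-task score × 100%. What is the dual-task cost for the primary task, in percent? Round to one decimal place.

27.2

Cost = (83.1 − 60.5) / 83.1 × 100%
     = 22.6000 / 83.1 × 100% = 27.1961%.
≈ 27.2%.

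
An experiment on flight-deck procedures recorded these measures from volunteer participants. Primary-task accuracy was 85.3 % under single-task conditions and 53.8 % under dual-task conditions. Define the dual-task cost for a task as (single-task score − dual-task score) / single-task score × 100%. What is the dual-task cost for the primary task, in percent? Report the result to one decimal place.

36.9

Cost = (85.3 − 53.8) / 85.3 × 100%
     = 31.5000 / 85.3 × 100% = 36.9285%.
≈ 36.9%.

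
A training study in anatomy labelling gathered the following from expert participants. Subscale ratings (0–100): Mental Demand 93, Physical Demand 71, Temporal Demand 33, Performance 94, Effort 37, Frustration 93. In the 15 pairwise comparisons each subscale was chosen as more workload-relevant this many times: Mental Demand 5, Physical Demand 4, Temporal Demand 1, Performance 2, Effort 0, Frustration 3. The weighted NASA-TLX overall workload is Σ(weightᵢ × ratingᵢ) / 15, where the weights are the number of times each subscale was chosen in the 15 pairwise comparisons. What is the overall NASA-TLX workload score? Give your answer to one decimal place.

83.3

The tallies are the weights (they sum to 15).
Weighted sum = 5·93 + 4·71 + 1·33 + 2·94 + 0·37 + 3·93
            = 465 + 284 + 33 + 188 + 0 + 279 = 1249.
Overall workload = 1249 / 15 = 83.2667 ≈ 83.3.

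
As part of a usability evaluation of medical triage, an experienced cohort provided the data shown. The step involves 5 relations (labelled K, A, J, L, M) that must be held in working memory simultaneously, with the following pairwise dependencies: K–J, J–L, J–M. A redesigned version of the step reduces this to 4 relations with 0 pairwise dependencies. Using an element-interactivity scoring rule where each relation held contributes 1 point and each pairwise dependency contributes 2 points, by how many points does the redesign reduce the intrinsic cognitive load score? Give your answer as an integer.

Original: 5 × 1 + 3 × 2 = 5 + 6 = 11.
Redesigned: 4 × 1 + 0 × 2 = 4 + 0 = 4.
Reduction = 11 − 4 = 7.

7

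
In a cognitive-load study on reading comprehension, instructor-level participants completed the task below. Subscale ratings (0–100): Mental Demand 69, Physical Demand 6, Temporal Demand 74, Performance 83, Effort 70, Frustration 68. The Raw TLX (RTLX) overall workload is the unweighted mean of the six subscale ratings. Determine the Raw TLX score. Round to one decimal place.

Sum of ratings = 69 + 6 + 74 + 83 + 70 + 68 = 370.
RTLX = 370 / 6 = 61.6667 ≈ 61.7.

61.7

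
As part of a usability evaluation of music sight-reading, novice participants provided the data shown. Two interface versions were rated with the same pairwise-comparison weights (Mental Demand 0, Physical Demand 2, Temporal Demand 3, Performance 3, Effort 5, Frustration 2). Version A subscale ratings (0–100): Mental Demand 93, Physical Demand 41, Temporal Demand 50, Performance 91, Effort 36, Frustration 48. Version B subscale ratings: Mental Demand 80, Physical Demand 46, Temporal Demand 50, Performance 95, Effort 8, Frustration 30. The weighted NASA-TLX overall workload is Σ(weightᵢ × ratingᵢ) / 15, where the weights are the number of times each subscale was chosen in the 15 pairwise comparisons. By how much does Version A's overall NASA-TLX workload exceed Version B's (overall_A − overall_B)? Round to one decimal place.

10.3

Version A weighted sum = 0·93 + 2·41 + 3·50 + 3·91 + 5·36 + 2·48 = 0 + 82 + 150 + 273 + 180 + 96 = 781; overall_A = 781/15 = 52.0667.
Version B weighted sum = 0·80 + 2·46 + 3·50 + 3·95 + 5·8 + 2·30 = 0 + 92 + 150 + 285 + 40 + 60 = 627; overall_B = 627/15 = 41.8000.
Difference = 52.0667 − 41.8000 = 10.2667 ≈ 10.3.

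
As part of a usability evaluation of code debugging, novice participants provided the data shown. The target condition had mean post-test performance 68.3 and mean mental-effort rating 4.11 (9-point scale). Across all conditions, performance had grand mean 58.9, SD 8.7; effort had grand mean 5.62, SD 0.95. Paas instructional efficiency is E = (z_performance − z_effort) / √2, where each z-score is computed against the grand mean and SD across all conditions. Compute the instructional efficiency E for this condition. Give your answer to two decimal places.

z_performance = (68.3 − 58.9) / 8.7 = 9.4000 / 8.7 = 1.0805.
z_effort = (4.11 − 5.62) / 0.95 = -1.5100 / 0.95 = -1.5895.
z_P − z_E = 1.0805 − (-1.5895) = 2.6700.
E = 2.6700 / √2 = 2.6700 / 1.41421 = 1.8880 ≈ 1.89.

1.89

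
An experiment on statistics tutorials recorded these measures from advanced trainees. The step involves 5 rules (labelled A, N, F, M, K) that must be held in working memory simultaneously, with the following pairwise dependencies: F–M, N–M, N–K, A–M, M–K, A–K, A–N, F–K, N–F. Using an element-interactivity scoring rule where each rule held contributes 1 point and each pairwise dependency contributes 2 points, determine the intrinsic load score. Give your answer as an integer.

Count of rules held simultaneously: 5.
Count of pairwise dependencies listed: 9.
Element contribution: 5 × 1 = 5.
Interaction contribution: 9 × 2 = 18.
Intrinsic load = 5 + 18 = 23.

23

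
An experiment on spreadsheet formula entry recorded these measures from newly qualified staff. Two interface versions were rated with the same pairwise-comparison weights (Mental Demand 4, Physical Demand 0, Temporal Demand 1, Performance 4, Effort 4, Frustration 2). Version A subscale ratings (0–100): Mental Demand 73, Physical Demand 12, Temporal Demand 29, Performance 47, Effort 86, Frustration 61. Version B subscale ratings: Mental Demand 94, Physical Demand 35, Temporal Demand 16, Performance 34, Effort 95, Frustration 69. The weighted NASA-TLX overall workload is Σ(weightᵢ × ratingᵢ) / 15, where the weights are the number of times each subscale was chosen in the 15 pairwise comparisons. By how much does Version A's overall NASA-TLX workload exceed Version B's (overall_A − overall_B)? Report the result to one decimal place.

-4.7

Version A weighted sum = 4·73 + 0·12 + 1·29 + 4·47 + 4·86 + 2·61 = 292 + 0 + 29 + 188 + 344 + 122 = 975; overall_A = 975/15 = 65.0000.
Version B weighted sum = 4·94 + 0·35 + 1·16 + 4·34 + 4·95 + 2·69 = 376 + 0 + 16 + 136 + 380 + 138 = 1046; overall_B = 1046/15 = 69.7333.
Difference = 65.0000 − 69.7333 = -4.7333 ≈ -4.7.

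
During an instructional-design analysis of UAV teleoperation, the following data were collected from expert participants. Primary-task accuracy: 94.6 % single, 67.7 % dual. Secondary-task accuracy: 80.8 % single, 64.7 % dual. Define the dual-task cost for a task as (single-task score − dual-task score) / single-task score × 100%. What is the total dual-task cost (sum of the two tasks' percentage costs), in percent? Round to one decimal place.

48.4

Primary cost = (94.6 − 67.7) / 94.6 × 100% = 28.4355%.
Secondary cost = (80.8 − 64.7) / 80.8 × 100% = 19.9257%.
Total = 28.4355% + 19.9257% = 48.3612% ≈ 48.4%.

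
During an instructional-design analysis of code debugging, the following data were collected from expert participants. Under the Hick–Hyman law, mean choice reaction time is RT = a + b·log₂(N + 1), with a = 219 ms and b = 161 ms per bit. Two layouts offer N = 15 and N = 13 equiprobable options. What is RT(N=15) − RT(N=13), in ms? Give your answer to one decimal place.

31.0

RT(15) = 219 + 161·log₂(16) = 219 + 161·4.0000 = 863.0000 ms.
RT(13) = 219 + 161·log₂(14) = 219 + 161·3.8074 = 831.9914 ms.
Difference = 863.0000 − 831.9914 = 31.0086 ≈ 31.0 ms.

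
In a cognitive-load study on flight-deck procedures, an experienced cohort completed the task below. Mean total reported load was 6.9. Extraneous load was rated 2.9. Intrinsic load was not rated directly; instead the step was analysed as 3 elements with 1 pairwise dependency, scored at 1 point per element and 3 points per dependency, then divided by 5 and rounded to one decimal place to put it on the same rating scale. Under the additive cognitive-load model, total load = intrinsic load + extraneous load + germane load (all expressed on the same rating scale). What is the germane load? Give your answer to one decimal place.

Intrinsic (element-interactivity): (3 × 1 + 1 × 3) / 5 = 6 / 5 = 1.2000 → 1.2.
germane load = total − intrinsic − extraneous
             = 6.9 − 1.2 − 2.9 = 2.8.

2.8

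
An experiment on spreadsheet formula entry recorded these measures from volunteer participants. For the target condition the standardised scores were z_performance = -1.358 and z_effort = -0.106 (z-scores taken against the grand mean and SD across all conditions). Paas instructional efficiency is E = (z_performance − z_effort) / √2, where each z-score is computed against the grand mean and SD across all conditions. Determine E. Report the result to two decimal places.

z_P − z_E = -1.358 − (-0.106) = -1.2520.
E = -1.2520 / √2 = -1.2520 / 1.41421 = -0.8853 ≈ -0.89.

-0.89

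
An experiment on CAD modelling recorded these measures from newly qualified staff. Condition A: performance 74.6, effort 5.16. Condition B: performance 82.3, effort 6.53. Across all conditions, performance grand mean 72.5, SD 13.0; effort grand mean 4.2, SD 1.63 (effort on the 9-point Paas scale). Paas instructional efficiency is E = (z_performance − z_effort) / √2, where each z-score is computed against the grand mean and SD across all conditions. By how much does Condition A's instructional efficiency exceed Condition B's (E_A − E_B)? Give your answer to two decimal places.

Condition A: z_P = (74.6 − 72.5)/13.0 = 0.1615; z_E = (5.16 − 4.2)/1.63 = 0.5890; E_A = (0.1615 − 0.5890)/√2 = -0.3023.
Condition B: z_P = (82.3 − 72.5)/13.0 = 0.7538; z_E = (6.53 − 4.2)/1.63 = 1.4294; E_B = (0.7538 − 1.4294)/√2 = -0.4777.
E_A − E_B = -0.3023 − (-0.4777) = 0.1754 ≈ 0.18.

0.18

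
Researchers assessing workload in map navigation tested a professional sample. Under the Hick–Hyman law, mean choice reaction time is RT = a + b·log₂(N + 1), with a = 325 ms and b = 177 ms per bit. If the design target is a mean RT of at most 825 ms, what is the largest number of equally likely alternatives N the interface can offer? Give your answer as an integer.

6

Set 325 + 177·log₂(N + 1) ≤ 825.
log₂(N + 1) ≤ (825 − 325) / 177 = 2.8249.
N + 1 ≤ 2^2.8249 = 7.0856.
N ≤ 6.0856, so the largest integer N is 6.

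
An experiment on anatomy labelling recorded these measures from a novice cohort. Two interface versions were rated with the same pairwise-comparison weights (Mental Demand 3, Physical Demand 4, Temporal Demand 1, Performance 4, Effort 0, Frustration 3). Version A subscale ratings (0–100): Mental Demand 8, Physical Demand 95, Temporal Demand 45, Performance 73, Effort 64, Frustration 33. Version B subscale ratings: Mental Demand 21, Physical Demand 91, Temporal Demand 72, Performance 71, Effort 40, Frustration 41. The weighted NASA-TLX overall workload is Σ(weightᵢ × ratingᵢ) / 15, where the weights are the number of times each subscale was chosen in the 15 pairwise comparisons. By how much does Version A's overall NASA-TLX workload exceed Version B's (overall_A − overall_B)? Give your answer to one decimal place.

-4.4

Version A weighted sum = 3·8 + 4·95 + 1·45 + 4·73 + 0·64 + 3·33 = 24 + 380 + 45 + 292 + 0 + 99 = 840; overall_A = 840/15 = 56.0000.
Version B weighted sum = 3·21 + 4·91 + 1·72 + 4·71 + 0·40 + 3·41 = 63 + 364 + 72 + 284 + 0 + 123 = 906; overall_B = 906/15 = 60.4000.
Difference = 56.0000 − 60.4000 = -4.4000 ≈ -4.4.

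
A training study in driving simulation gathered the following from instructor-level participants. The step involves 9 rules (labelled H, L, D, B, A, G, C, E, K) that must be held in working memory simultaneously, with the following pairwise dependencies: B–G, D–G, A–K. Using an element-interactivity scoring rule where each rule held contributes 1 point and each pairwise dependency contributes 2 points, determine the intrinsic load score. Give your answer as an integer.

15

Count of rules held simultaneously: 9.
Count of pairwise dependencies listed: 3.
Element contribution: 9 × 1 = 9.
Interaction contribution: 3 × 2 = 6.
Intrinsic load = 9 + 6 = 15.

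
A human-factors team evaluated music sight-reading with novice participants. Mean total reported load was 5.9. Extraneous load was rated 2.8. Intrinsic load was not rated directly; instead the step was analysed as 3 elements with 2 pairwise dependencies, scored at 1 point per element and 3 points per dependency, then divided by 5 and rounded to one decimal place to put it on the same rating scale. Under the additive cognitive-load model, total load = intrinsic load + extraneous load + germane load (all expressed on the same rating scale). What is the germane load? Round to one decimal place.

1.3

Intrinsic (element-interactivity): (3 × 1 + 2 × 3) / 5 = 9 / 5 = 1.8000 → 1.8.
germane load = total − intrinsic − extraneous
             = 5.9 − 1.8 − 2.8 = 1.3.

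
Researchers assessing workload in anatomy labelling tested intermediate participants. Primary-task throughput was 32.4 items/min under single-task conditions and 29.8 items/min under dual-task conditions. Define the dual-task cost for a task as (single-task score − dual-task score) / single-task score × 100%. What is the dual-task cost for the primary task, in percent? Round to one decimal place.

8.0

Cost = (32.4 − 29.8) / 32.4 × 100%
     = 2.6000 / 32.4 × 100% = 8.0247%.
≈ 8.0%.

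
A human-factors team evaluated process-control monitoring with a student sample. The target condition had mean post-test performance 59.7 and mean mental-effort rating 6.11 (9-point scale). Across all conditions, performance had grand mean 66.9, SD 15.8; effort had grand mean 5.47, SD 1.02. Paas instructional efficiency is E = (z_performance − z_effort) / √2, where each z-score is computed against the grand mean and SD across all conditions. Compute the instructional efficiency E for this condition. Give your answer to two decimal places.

-0.77

z_performance = (59.7 − 66.9) / 15.8 = -7.2000 / 15.8 = -0.4557.
z_effort = (6.11 − 5.47) / 1.02 = 0.6400 / 1.02 = 0.6275.
z_P − z_E = -0.4557 − 0.6275 = -1.0832.
E = -1.0832 / √2 = -1.0832 / 1.41421 = -0.7659 ≈ -0.77.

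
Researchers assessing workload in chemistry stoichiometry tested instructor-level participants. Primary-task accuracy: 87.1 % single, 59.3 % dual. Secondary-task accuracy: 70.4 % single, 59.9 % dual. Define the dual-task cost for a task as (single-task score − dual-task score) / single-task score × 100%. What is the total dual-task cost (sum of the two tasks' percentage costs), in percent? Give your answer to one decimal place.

Primary cost = (87.1 − 59.3) / 87.1 × 100% = 31.9173%.
Secondary cost = (70.4 − 59.9) / 70.4 × 100% = 14.9148%.
Total = 31.9173% + 14.9148% = 46.8321% ≈ 46.8%.

46.8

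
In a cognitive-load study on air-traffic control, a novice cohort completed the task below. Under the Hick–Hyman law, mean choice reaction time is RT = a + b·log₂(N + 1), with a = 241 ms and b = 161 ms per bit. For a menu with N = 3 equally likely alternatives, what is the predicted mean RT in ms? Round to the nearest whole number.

log₂(3 + 1) = log₂(4) = 2.0000.
RT = 241 + 161 × 2.0000 = 241 + 322.0000 = 563.0000 ms.
≈ 563 ms.

563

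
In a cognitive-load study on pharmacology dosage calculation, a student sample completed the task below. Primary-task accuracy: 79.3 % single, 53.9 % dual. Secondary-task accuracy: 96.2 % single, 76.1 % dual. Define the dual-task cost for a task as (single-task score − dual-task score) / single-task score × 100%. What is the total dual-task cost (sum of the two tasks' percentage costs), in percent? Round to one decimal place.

Primary cost = (79.3 − 53.9) / 79.3 × 100% = 32.0303%.
Secondary cost = (96.2 − 76.1) / 96.2 × 100% = 20.8940%.
Total = 32.0303% + 20.8940% = 52.9243% ≈ 52.9%.

52.9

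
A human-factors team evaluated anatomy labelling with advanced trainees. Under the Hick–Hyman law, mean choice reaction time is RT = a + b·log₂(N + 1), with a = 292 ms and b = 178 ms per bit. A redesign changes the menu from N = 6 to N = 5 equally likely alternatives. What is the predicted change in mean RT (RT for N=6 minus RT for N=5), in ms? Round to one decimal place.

39.6

RT(6) = 292 + 178·log₂(7) = 292 + 178·2.8074 = 791.7172 ms.
RT(5) = 292 + 178·log₂(6) = 292 + 178·2.5850 = 752.1300 ms.
Difference = 791.7172 − 752.1300 = 39.5872 ≈ 39.6 ms.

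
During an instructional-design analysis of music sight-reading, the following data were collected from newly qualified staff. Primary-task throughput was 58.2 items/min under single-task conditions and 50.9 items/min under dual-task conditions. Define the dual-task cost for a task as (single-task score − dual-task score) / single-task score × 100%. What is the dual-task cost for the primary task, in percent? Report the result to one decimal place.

Cost = (58.2 − 50.9) / 58.2 × 100%
     = 7.3000 / 58.2 × 100% = 12.5430%.
≈ 12.5%.

12.5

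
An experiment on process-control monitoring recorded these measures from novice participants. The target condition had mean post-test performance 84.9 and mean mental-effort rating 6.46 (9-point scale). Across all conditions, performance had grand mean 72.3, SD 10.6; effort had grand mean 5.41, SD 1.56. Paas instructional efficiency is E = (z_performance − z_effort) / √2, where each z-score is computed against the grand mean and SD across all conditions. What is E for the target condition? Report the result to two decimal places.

0.36

z_performance = (84.9 − 72.3) / 10.6 = 12.6000 / 10.6 = 1.1887.
z_effort = (6.46 − 5.41) / 1.56 = 1.0500 / 1.56 = 0.6731.
z_P − z_E = 1.1887 − 0.6731 = 0.5156.
E = 0.5156 / √2 = 0.5156 / 1.41421 = 0.3646 ≈ 0.36.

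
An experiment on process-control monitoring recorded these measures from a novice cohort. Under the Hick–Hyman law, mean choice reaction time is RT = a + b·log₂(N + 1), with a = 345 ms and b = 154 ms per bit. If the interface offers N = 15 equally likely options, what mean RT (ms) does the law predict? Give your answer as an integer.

log₂(15 + 1) = log₂(16) = 4.0000.
RT = 345 + 154 × 4.0000 = 345 + 616.0000 = 961.0000 ms.
≈ 961 ms.

961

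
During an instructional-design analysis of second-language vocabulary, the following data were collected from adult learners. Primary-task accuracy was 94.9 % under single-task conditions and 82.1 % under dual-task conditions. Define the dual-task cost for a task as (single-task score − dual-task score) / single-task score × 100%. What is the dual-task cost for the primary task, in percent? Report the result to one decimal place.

Cost = (94.9 − 82.1) / 94.9 × 100%
     = 12.8000 / 94.9 × 100% = 13.4879%.
≈ 13.5%.

13.5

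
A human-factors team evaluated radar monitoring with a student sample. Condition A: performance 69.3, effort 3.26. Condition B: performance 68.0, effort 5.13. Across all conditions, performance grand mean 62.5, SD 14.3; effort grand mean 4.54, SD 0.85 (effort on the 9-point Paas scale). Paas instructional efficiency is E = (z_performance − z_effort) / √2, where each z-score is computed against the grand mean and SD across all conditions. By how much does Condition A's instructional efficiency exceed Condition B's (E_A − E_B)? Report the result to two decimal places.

1.62

Condition A: z_P = (69.3 − 62.5)/14.3 = 0.4755; z_E = (3.26 − 4.54)/0.85 = -1.5059; E_A = (0.4755 − (-1.5059))/√2 = 1.4011.
Condition B: z_P = (68.0 − 62.5)/14.3 = 0.3846; z_E = (5.13 − 4.54)/0.85 = 0.6941; E_B = (0.3846 − 0.6941)/√2 = -0.2188.
E_A − E_B = 1.4011 − (-0.2188) = 1.6199 ≈ 1.62.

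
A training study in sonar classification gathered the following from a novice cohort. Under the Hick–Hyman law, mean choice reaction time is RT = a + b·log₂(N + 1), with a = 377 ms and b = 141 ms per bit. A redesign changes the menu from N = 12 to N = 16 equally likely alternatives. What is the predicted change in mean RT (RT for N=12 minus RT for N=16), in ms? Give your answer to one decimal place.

-54.6

RT(12) = 377 + 141·log₂(13) = 377 + 141·3.7004 = 898.7564 ms.
RT(16) = 377 + 141·log₂(17) = 377 + 141·4.0875 = 953.3375 ms.
Difference = 898.7564 − 953.3375 = -54.5811 ≈ -54.6 ms.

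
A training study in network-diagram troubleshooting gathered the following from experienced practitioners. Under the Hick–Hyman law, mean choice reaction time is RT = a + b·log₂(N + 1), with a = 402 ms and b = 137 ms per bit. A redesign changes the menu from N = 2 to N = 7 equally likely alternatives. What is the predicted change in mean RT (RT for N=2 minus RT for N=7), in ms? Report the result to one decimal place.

RT(2) = 402 + 137·log₂(3) = 402 + 137·1.5850 = 619.1450 ms.
RT(7) = 402 + 137·log₂(8) = 402 + 137·3.0000 = 813.0000 ms.
Difference = 619.1450 − 813.0000 = -193.8550 ≈ -193.9 ms.

-193.9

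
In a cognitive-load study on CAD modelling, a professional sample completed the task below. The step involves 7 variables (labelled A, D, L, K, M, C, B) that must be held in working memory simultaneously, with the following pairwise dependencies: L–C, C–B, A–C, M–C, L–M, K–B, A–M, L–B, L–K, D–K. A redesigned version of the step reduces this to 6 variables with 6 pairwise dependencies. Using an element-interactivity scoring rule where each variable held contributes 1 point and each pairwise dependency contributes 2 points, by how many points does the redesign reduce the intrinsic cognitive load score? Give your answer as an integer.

Original: 7 × 1 + 10 × 2 = 7 + 20 = 27.
Redesigned: 6 × 1 + 6 × 2 = 6 + 12 = 18.
Reduction = 27 − 18 = 9.

9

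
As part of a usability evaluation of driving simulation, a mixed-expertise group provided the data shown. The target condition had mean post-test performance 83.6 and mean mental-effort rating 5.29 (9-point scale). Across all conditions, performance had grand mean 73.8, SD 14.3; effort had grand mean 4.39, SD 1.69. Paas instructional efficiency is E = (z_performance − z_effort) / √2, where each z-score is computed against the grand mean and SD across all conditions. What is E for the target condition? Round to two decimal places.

z_performance = (83.6 − 73.8) / 14.3 = 9.8000 / 14.3 = 0.6853.
z_effort = (5.29 − 4.39) / 1.69 = 0.9000 / 1.69 = 0.5325.
z_P − z_E = 0.6853 − 0.5325 = 0.1528.
E = 0.1528 / √2 = 0.1528 / 1.41421 = 0.1080 ≈ 0.11.

0.11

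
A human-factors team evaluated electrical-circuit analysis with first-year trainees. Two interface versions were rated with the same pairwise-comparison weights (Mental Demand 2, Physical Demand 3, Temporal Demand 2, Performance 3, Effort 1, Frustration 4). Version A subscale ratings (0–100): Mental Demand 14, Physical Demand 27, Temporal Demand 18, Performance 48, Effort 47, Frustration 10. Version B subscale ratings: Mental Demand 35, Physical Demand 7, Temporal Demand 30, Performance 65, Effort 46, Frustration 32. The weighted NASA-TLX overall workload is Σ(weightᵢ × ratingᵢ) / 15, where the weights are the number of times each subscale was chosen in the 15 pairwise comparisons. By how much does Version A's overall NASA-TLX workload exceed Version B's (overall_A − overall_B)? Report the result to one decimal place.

Version A weighted sum = 2·14 + 3·27 + 2·18 + 3·48 + 1·47 + 4·10 = 28 + 81 + 36 + 144 + 47 + 40 = 376; overall_A = 376/15 = 25.0667.
Version B weighted sum = 2·35 + 3·7 + 2·30 + 3·65 + 1·46 + 4·32 = 70 + 21 + 60 + 195 + 46 + 128 = 520; overall_B = 520/15 = 34.6667.
Difference = 25.0667 − 34.6667 = -9.6000 ≈ -9.6.

-9.6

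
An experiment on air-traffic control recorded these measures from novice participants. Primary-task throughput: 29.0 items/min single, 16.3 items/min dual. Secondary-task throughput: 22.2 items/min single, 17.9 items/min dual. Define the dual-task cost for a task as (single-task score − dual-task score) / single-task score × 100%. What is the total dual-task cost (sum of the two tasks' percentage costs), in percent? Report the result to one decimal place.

63.2

Primary cost = (29.0 − 16.3) / 29.0 × 100% = 43.7931%.
Secondary cost = (22.2 − 17.9) / 22.2 × 100% = 19.3694%.
Total = 43.7931% + 19.3694% = 63.1625% ≈ 63.2%.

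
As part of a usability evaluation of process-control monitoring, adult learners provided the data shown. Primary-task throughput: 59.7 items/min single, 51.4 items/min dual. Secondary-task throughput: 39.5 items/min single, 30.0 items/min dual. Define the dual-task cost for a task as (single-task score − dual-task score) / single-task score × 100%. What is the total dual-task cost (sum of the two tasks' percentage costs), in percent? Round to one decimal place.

38.0

Primary cost = (59.7 − 51.4) / 59.7 × 100% = 13.9028%.
Secondary cost = (39.5 − 30.0) / 39.5 × 100% = 24.0506%.
Total = 13.9028% + 24.0506% = 37.9534% ≈ 38.0%.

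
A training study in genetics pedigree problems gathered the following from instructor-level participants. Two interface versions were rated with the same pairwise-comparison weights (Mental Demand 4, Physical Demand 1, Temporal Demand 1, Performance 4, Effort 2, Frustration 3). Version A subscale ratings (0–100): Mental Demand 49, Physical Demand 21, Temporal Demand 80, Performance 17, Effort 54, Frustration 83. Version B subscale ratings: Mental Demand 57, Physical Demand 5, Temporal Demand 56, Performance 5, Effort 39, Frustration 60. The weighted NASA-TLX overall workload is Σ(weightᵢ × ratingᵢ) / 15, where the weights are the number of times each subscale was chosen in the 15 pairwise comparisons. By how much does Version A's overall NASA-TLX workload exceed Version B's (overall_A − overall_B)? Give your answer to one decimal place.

10.3

Version A weighted sum = 4·49 + 1·21 + 1·80 + 4·17 + 2·54 + 3·83 = 196 + 21 + 80 + 68 + 108 + 249 = 722; overall_A = 722/15 = 48.1333.
Version B weighted sum = 4·57 + 1·5 + 1·56 + 4·5 + 2·39 + 3·60 = 228 + 5 + 56 + 20 + 78 + 180 = 567; overall_B = 567/15 = 37.8000.
Difference = 48.1333 − 37.8000 = 10.3333 ≈ 10.3.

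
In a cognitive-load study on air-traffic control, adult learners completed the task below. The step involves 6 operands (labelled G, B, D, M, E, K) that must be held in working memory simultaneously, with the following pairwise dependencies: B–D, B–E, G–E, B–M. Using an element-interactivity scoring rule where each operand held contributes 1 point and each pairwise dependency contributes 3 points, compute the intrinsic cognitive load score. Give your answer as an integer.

18

Count of operands held simultaneously: 6.
Count of pairwise dependencies listed: 4.
Element contribution: 6 × 1 = 6.
Interaction contribution: 4 × 3 = 12.
Intrinsic load = 6 + 12 = 18.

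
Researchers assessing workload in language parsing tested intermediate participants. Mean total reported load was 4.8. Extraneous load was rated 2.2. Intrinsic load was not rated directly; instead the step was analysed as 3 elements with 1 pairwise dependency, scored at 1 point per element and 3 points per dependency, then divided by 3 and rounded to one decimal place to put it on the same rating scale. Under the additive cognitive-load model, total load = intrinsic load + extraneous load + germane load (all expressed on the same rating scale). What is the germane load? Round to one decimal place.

Intrinsic (element-interactivity): (3 × 1 + 1 × 3) / 3 = 6 / 3 = 2.0000 → 2.0.
germane load = total − intrinsic − extraneous
             = 4.8 − 2.0 − 2.2 = 0.6.

0.6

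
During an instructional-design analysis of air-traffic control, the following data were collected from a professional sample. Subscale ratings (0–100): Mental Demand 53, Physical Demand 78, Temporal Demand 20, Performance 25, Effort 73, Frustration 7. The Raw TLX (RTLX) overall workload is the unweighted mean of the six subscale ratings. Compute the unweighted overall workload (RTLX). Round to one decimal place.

Sum of ratings = 53 + 78 + 20 + 25 + 73 + 7 = 256.
RTLX = 256 / 6 = 42.6667 ≈ 42.7.

42.7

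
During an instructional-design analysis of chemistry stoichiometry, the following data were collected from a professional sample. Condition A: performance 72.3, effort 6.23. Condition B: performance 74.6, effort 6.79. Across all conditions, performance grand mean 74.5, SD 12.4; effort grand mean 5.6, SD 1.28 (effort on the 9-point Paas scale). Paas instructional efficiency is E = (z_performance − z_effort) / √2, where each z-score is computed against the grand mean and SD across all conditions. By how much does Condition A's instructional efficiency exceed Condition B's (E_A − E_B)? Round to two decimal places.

0.18

Condition A: z_P = (72.3 − 74.5)/12.4 = -0.1774; z_E = (6.23 − 5.6)/1.28 = 0.4922; E_A = (-0.1774 − 0.4922)/√2 = -0.4735.
Condition B: z_P = (74.6 − 74.5)/12.4 = 0.0081; z_E = (6.79 − 5.6)/1.28 = 0.9297; E_B = (0.0081 − 0.9297)/√2 = -0.6517.
E_A − E_B = -0.4735 − (-0.6517) = 0.1782 ≈ 0.18.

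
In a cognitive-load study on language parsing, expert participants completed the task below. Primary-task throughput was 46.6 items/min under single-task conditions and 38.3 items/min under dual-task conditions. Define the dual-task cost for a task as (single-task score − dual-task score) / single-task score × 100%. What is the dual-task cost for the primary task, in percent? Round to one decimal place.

17.8

Cost = (46.6 − 38.3) / 46.6 × 100%
     = 8.3000 / 46.6 × 100% = 17.8112%.
≈ 17.8%.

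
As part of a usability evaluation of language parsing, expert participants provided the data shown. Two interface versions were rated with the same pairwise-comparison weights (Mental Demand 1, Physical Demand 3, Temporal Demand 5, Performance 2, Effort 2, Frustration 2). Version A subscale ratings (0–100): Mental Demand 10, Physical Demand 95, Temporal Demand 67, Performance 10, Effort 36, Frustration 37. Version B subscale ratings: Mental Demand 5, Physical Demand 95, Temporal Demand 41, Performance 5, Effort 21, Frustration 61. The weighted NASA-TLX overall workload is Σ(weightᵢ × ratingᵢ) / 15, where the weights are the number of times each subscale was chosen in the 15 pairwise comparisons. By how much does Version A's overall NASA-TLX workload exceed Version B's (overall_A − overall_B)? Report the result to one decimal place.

Version A weighted sum = 1·10 + 3·95 + 5·67 + 2·10 + 2·36 + 2·37 = 10 + 285 + 335 + 20 + 72 + 74 = 796; overall_A = 796/15 = 53.0667.
Version B weighted sum = 1·5 + 3·95 + 5·41 + 2·5 + 2·21 + 2·61 = 5 + 285 + 205 + 10 + 42 + 122 = 669; overall_B = 669/15 = 44.6000.
Difference = 53.0667 − 44.6000 = 8.4667 ≈ 8.5.

8.5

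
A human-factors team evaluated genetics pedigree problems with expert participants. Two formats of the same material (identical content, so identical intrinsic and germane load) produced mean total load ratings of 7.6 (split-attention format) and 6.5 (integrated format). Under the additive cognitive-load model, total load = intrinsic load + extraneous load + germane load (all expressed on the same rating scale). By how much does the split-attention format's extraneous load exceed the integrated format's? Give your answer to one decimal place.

1.1

Intrinsic and germane load are equal across formats, so the difference in total load equals the difference in extraneous load.
Extraneous-load difference = 7.6 − 6.5 = 1.1.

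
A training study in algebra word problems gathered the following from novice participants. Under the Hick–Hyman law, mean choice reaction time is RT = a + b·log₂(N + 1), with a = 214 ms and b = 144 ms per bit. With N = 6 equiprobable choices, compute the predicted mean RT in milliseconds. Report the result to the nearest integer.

618

log₂(6 + 1) = log₂(7) = 2.8074.
RT = 214 + 144 × 2.8074 = 214 + 404.2656 = 618.2656 ms.
≈ 618 ms.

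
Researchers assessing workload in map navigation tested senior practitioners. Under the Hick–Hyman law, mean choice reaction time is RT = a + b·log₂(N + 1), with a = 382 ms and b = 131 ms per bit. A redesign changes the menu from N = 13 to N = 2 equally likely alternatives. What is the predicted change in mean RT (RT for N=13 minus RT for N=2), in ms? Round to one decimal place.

291.1

RT(13) = 382 + 131·log₂(14) = 382 + 131·3.8074 = 880.7694 ms.
RT(2) = 382 + 131·log₂(3) = 382 + 131·1.5850 = 589.6350 ms.
Difference = 880.7694 − 589.6350 = 291.1344 ≈ 291.1 ms.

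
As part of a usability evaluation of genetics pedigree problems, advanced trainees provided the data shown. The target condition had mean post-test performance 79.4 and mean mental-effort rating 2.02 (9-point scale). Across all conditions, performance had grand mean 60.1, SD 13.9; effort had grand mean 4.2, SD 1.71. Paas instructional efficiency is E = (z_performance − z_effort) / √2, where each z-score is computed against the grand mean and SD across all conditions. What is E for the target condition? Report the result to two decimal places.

z_performance = (79.4 − 60.1) / 13.9 = 19.3000 / 13.9 = 1.3885.
z_effort = (2.02 − 4.2) / 1.71 = -2.1800 / 1.71 = -1.2749.
z_P − z_E = 1.3885 − (-1.2749) = 2.6634.
E = 2.6634 / √2 = 2.6634 / 1.41421 = 1.8833 ≈ 1.88.

1.88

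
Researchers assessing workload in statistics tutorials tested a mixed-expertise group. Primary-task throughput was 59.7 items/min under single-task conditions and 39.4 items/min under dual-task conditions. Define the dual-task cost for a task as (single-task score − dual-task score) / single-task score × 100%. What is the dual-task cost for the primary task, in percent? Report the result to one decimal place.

Cost = (59.7 − 39.4) / 59.7 × 100%
     = 20.3000 / 59.7 × 100% = 34.0034%.
≈ 34.0%.

34.0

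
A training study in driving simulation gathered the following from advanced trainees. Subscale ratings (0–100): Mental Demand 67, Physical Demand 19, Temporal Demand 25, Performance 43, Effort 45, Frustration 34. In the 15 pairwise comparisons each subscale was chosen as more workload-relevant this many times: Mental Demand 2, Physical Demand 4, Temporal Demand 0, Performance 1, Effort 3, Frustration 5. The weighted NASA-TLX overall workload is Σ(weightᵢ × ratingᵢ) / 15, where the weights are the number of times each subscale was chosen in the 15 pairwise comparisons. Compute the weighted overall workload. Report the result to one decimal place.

The tallies are the weights (they sum to 15).
Weighted sum = 2·67 + 4·19 + 0·25 + 1·43 + 3·45 + 5·34
            = 134 + 76 + 0 + 43 + 135 + 170 = 558.
Overall workload = 558 / 15 = 37.2000 ≈ 37.2.

37.2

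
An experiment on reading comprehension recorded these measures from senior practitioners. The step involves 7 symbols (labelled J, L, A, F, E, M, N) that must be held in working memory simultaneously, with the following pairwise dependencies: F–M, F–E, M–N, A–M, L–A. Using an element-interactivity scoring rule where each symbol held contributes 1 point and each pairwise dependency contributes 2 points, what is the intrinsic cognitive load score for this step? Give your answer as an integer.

Count of symbols held simultaneously: 7.
Count of pairwise dependencies listed: 5.
Element contribution: 7 × 1 = 7.
Interaction contribution: 5 × 2 = 10.
Intrinsic load = 7 + 10 = 17.

17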